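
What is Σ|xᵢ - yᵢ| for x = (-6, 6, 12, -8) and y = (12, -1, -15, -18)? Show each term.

Σ|x_i - y_i| = |-6 - 12| + |6 - (-1)| + |12 - (-15)| + |-8 - (-18)| = 18 + 7 + 27 + 10 = 62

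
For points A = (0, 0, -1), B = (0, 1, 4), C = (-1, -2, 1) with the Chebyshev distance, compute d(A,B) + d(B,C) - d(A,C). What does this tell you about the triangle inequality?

d(A,B) = max(0, 1, 5) = 5, d(B,C) = max(1, 3, 3) = 3, d(A,C) = max(1, 2, 2) = 2.
d(A,B) + d(B,C) - d(A,C) = 5 + 3 - 2 = 8 - 2 = 6. This is ≥ 0, so the triangle inequality holds for these points.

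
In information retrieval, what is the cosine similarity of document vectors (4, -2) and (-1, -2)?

With u = (4, -2), v = (-1, -2):
u·v = 4·(-1) + (-2)·(-2) = (-4) + 4 = 0.
|u| = √(4² + (-2)²) = √20, |v| = √((-1)² + (-2)²) = √5, so |u||v| = √(20·5) = √100 = 10.
cos θ = (u·v)/(|u||v|) = 0/10 = 0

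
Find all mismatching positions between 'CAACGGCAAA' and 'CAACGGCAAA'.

Differing positions: none. Hamming distance = 0.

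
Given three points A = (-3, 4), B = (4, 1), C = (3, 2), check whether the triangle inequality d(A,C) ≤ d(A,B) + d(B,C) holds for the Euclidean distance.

d(A,B) = √(7² + 3²) = √58 ≈ 7.6158, d(B,C) = √(1² + 1²) = √2 ≈ 1.4142, d(A,C) = √(6² + 2²) = √40 ≈ 6.3246.
d(A,C) ≈ 6.3246 ≤ 7.6158 + 1.4142 = 9.03. Triangle inequality is satisfied.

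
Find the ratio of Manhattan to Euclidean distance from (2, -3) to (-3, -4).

L1 = |2 - (-3)| + |-3 - (-4)| = 5 + 1 = 6
L2 = √(5² + 1²) = √26 ≈ 5.099
L1 ≥ L2 always (equality iff movement is along one axis); L1 > L2 here.
Ratio L1/L2 = 6/√26 ≈ 1.1767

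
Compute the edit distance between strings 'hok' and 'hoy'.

Let D[i][j] be the edit distance between the first i characters of 'hok' and the first j characters of 'hoy', with D[i][0] = i, D[0][j] = j, and D[i][j] = D[i-1][j-1] if the characters match, else 1 + min(D[i-1][j], D[i][j-1], D[i-1][j-1]). Filling the table (rows: prefixes of 'hok', columns: prefixes of 'hoy'):
     ε  h  o  y
  ε  0  1  2  3
  h  1  0  1  2
  o  2  1  0  1
  k  3  2  1  1
The bottom-right entry gives D[3][3] = 1, so no sequence of fewer than 1 edit works. Backtracking through the table gives one optimal edit sequence (1 edit):
  hok → hoy (sub k→y @3)
Edit distance = 1.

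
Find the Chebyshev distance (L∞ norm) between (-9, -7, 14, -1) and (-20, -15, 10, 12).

max(|x_i - y_i|) = max(|-9 - (-20)|, |-7 - (-15)|, |14 - 10|, |-1 - 12|) = max(11, 8, 4, 13) = 13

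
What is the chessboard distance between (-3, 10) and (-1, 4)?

max(|x_i - y_i|) = max(|-3 - (-1)|, |10 - 4|) = max(2, 6) = 6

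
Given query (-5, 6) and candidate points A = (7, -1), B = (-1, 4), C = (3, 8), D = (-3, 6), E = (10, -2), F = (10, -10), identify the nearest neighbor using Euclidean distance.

Distances: d(A) ≈ 13.8924, d(B) ≈ 4.4721, d(C) ≈ 8.2462, d(D) = 2, d(E) = 17, d(F) ≈ 21.9317. Nearest: D = (-3, 6) with distance 2.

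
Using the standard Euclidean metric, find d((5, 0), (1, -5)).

√(Σ(x_i - y_i)²) = √((5 - 1)² + (0 - (-5))²)
= √(4² + 5²) = √(16 + 25) = √41 ≈ 6.4031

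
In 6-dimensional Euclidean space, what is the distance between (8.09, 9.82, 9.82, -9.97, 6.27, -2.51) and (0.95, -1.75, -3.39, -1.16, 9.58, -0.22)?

√(Σ(x_i - y_i)²) = √((8.09 - 0.95)² + (9.82 - (-1.75))² + (9.82 - (-3.39))² + (-9.97 - (-1.16))² + (6.27 - 9.58)² + (-2.51 - (-0.22))²)
= √(7.14² + 11.57² + 13.21² + (-8.81)² + (-3.31)² + (-2.29)²) = √(50.9796 + 133.8649 + 174.5041 + 77.6161 + 10.9561 + 5.2441) = √453.1649 ≈ 21.2877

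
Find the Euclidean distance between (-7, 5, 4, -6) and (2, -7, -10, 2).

√(Σ(x_i - y_i)²) = √((-7 - 2)² + (5 - (-7))² + (4 - (-10))² + (-6 - 2)²)
= √((-9)² + 12² + 14² + (-8)²) = √(81 + 144 + 196 + 64) = √485 ≈ 22.0227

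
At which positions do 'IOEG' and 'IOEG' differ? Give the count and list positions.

Differing positions: none. Hamming distance = 0.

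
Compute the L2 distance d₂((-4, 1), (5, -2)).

√(Σ(x_i - y_i)²) = √((-4 - 5)² + (1 - (-2))²)
= √((-9)² + 3²) = √(81 + 9) = √90 ≈ 9.4868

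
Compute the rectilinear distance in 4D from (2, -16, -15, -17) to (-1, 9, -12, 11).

Σ|x_i - y_i| = |2 - (-1)| + |-16 - 9| + |-15 - (-12)| + |-17 - 11| = 3 + 25 + 3 + 28 = 59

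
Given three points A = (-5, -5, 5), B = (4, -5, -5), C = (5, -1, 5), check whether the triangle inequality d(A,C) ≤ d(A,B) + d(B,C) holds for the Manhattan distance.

d(A,B) = 9 + 0 + 10 = 19, d(B,C) = 1 + 4 + 10 = 15, d(A,C) = 10 + 4 + 0 = 14.
d(A,C) = 14 ≤ 19 + 15 = 34. Triangle inequality is satisfied.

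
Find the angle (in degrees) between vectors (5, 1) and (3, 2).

With u = (5, 1), v = (3, 2):
u·v = 5·3 + 1·2 = 15 + 2 = 17.
|u| = √(5² + 1²) = √26, |v| = √(3² + 2²) = √13, so |u||v| = √(26·13) = √338.
cos θ = (u·v)/(|u||v|) = 17/√338 ≈ 0.924678
θ = arccos(0.924678) ≈ 22.38°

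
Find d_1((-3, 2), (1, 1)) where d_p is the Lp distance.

Σ|x_i - y_i| = |-3 - 1| + |2 - 1| = 4 + 1 = 5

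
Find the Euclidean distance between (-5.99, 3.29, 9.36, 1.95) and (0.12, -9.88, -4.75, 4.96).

√(Σ(x_i - y_i)²) = √((-5.99 - 0.12)² + (3.29 - (-9.88))² + (9.36 - (-4.75))² + (1.95 - 4.96)²)
= √((-6.11)² + 13.17² + 14.11² + (-3.01)²) = √(37.3321 + 173.4489 + 199.0921 + 9.0601) = √418.9332 ≈ 20.4679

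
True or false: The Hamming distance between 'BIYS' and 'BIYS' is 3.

Differing positions: none. Hamming distance = 0, so the claim that d_H = 3 is false.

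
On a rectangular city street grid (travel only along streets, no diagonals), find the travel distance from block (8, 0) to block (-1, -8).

Σ|x_i - y_i| = |8 - (-1)| + |0 - (-8)| = 9 + 8 = 17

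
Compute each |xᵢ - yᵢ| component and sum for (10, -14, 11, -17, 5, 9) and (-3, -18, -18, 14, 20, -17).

Σ|x_i - y_i| = |10 - (-3)| + |-14 - (-18)| + |11 - (-18)| + |-17 - 14| + |5 - 20| + |9 - (-17)| = 13 + 4 + 29 + 31 + 15 + 26 = 118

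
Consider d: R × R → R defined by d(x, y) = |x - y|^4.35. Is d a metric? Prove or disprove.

No. d(x,y) = |x-y|^4.35 fails the triangle inequality since p = 4.35 > 1. Counterexample: x = -5, y = 5, z = 13. d(x,z) = |-5 - 13|^4.35 = 18^4.35 ≈ 288692.4307, but d(x,y) + d(y,z) = 10^4.35 + 8^4.35 ≈ 22387.2114 + 8480.8903 = 30868.1017. Since 288692.4307 > 30868.1017, the triangle inequality is violated.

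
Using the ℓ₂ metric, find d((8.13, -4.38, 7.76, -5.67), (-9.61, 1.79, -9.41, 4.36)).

√(Σ(x_i - y_i)²) = √((8.13 - (-9.61))² + (-4.38 - 1.79)² + (7.76 - (-9.41))² + (-5.67 - 4.36)²)
= √(17.74² + (-6.17)² + 17.17² + (-10.03)²) = √(314.7076 + 38.0689 + 294.8089 + 100.6009) = √748.1863 ≈ 27.353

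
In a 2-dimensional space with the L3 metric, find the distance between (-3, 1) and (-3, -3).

(Σ|x_i - y_i|^3)^(1/3) = (|-3 - (-3)|^3 + |1 - (-3)|^3)^(1/3)
= (0^3 + 4^3)^(1/3) = (0 + 64)^(1/3) = (64)^(1/3) = 4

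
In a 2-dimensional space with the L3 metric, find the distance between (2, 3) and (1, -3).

(Σ|x_i - y_i|^3)^(1/3) = (|2 - 1|^3 + |3 - (-3)|^3)^(1/3)
= (1^3 + 6^3)^(1/3) = (1 + 216)^(1/3) = (217)^(1/3) ≈ 6.0092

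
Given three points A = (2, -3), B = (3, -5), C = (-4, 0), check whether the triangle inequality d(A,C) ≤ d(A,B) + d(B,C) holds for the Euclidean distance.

d(A,B) = √(1² + 2²) = √5 ≈ 2.2361, d(B,C) = √(7² + 5²) = √74 ≈ 8.6023, d(A,C) = √(6² + 3²) = √45 ≈ 6.7082.
d(A,C) ≈ 6.7082 ≤ 2.2361 + 8.6023 = 10.8384. Triangle inequality is satisfied.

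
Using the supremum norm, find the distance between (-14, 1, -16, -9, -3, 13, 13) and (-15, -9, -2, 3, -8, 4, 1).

max(|x_i - y_i|) = max(|-14 - (-15)|, |1 - (-9)|, |-16 - (-2)|, |-9 - 3|, |-3 - (-8)|, |13 - 4|, |13 - 1|) = max(1, 10, 14, 12, 5, 9, 12) = 14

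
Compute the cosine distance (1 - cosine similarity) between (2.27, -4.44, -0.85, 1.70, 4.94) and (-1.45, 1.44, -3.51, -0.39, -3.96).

With u = (2.27, -4.44, -0.85, 1.70, 4.94), v = (-1.45, 1.44, -3.51, -0.39, -3.96):
u·v = 2.27·(-1.45) + (-4.44)·1.44 + (-0.85)·(-3.51) + 1.7·(-0.39) + 4.94·(-3.96) = (-3.2915) + (-6.3936) + 2.9835 + (-0.663) + (-19.5624) = -26.927.
|u| = √(2.27² + (-4.44)² + (-0.85)² + 1.7² + 4.94²) = √(5.1529 + 19.7136 + 0.7225 + 2.89 + 24.4036) = √52.8826, |v| = √((-1.45)² + 1.44² + (-3.51)² + (-0.39)² + (-3.96)²) = √(2.1025 + 2.0736 + 12.3201 + 0.1521 + 15.6816) = √32.3299.
cos θ = (u·v)/(|u||v|) = -26.927/(√52.8826·√32.3299) ≈ -0.6512
Cosine distance = 1 - cos θ ≈ 1 - (-0.6512) = 1.6512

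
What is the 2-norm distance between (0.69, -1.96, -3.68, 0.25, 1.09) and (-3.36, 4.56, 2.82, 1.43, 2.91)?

(Σ|x_i - y_i|^2)^(1/2) = (|0.69 - (-3.36)|^2 + |-1.96 - 4.56|^2 + |-3.68 - 2.82|^2 + |0.25 - 1.43|^2 + |1.09 - 2.91|^2)^(1/2)
= (4.05^2 + 6.52^2 + 6.5^2 + 1.18^2 + 1.82^2)^(1/2) = (16.4025 + 42.5104 + 42.25 + 1.3924 + 3.3124)^(1/2) = (105.8677)^(1/2) ≈ 10.2892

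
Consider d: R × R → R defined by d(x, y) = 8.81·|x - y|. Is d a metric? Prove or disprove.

Yes. Since |x - y| is a metric on R and 8.81 > 0, the positive scalar multiple 8.81·|x - y| is also a metric: scaling by a positive constant preserves non-negativity, identity (d=0 ⟺ |x-y|=0 ⟺ x=y), symmetry, and the triangle inequality.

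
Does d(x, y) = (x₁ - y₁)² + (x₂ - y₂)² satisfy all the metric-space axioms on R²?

No. The squared Euclidean distance fails the triangle inequality. Counterexample: x = (0, 0), y = (5, 4), z = (10, 8). d(x,z) = 10² + 8² = 164, but d(x,y) + d(y,z) = (5² + 4²) + (5² + 4²) = 41 + 41 = 82. Since 164 > 82, the triangle inequality is violated. (Note: √d, the ordinary Euclidean distance, IS a metric.)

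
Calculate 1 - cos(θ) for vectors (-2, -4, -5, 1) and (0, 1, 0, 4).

With u = (-2, -4, -5, 1), v = (0, 1, 0, 4):
u·v = (-2)·0 + (-4)·1 + (-5)·0 + 1·4 = 0 + (-4) + 0 + 4 = 0.
|u| = √((-2)² + (-4)² + (-5)² + 1²) = √46, |v| = √(0² + 1² + 0² + 4²) = √17, so |u||v| = √(46·17) = √782.
cos θ = (u·v)/(|u||v|) = 0/√782 = 0
Cosine distance = 1 - cos θ = 1 - 0 = 1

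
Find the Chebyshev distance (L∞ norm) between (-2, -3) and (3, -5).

max(|x_i - y_i|) = max(|-2 - 3|, |-3 - (-5)|) = max(5, 2) = 5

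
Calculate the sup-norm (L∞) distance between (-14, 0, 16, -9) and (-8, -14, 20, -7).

max(|x_i - y_i|) = max(|-14 - (-8)|, |0 - (-14)|, |16 - 20|, |-9 - (-7)|) = max(6, 14, 4, 2) = 14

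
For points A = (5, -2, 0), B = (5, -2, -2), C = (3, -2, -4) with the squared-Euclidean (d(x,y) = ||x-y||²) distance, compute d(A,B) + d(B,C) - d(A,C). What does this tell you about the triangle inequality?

d(A,B) = 0² + 0² + 2² = 4, d(B,C) = 2² + 0² + 2² = 8, d(A,C) = 2² + 0² + 4² = 20.
d(A,B) + d(B,C) - d(A,C) = 4 + 8 - 20 = 12 - 20 = -8. This is < 0, so the triangle inequality FAILS for these points (squared-Euclidean is not a metric).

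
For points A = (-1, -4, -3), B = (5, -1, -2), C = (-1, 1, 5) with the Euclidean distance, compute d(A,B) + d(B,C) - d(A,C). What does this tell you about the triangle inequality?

d(A,B) = √(6² + 3² + 1²) = √46 ≈ 6.7823, d(B,C) = √(6² + 2² + 7²) = √89 ≈ 9.434, d(A,C) = √(0² + 5² + 8²) = √89 ≈ 9.434.
d(A,B) + d(B,C) - d(A,C) = 6.7823 + 9.434 - 9.434 = 16.2163 - 9.434 = 6.7823 (to 4 decimal places). This is ≥ 0, so the triangle inequality holds for these points.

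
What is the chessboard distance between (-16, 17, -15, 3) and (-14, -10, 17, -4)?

max(|x_i - y_i|) = max(|-16 - (-14)|, |17 - (-10)|, |-15 - 17|, |3 - (-4)|) = max(2, 27, 32, 7) = 32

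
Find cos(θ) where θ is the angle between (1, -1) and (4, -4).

With u = (1, -1), v = (4, -4):
u·v = 1·4 + (-1)·(-4) = 4 + 4 = 8.
|u| = √(1² + (-1)²) = √2, |v| = √(4² + (-4)²) = √32, so |u||v| = √(2·32) = √64 = 8.
cos θ = (u·v)/(|u||v|) = 8/8 = 1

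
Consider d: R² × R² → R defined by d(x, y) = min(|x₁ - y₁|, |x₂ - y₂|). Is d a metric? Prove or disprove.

No. d fails identity of indiscernibles: take x = (4, 0) and y = (4, 9). Then d(x,y) = min(|4 - 4|, |0 - 9|) = min(0, 9) = 0, yet x ≠ y.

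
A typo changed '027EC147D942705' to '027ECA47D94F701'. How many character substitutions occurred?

Differing positions: 6, 12, 15. Hamming distance = 3.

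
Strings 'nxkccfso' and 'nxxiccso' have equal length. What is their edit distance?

Let D[i][j] be the edit distance between the first i characters of 'nxkccfso' and the first j characters of 'nxxiccso', with D[i][0] = i, D[0][j] = j, and D[i][j] = D[i-1][j-1] if the characters match, else 1 + min(D[i-1][j], D[i][j-1], D[i-1][j-1]). Filling the table (rows: prefixes of 'nxkccfso', columns: prefixes of 'nxxiccso'):
     ε  n  x  x  i  c  c  s  o
  ε  0  1  2  3  4  5  6  7  8
  n  1  0  1  2  3  4  5  6  7
  x  2  1  0  1  2  3  4  5  6
  k  3  2  1  1  2  3  4  5  6
  c  4  3  2  2  2  2  3  4  5
  c  5  4  3  3  3  2  2  3  4
  f  6  5  4  4  4  3  3  3  4
  s  7  6  5  5  5  4  4  3  4
  o  8  7  6  6  6  5  5  4  3
The bottom-right entry gives D[8][8] = 3, so no sequence of fewer than 3 edits works. Backtracking through the table gives one optimal edit sequence (3 edits):
  nxkccfso → nxxccfso (sub k→x @3)
  nxxccfso → nxxicfso (sub c→i @4)
  nxxicfso → nxxiccso (sub f→c @6)
Edit distance = 3.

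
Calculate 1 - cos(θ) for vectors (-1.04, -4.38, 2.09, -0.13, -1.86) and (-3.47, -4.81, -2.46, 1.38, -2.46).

With u = (-1.04, -4.38, 2.09, -0.13, -1.86), v = (-3.47, -4.81, -2.46, 1.38, -2.46):
u·v = (-1.04)·(-3.47) + (-4.38)·(-4.81) + 2.09·(-2.46) + (-0.13)·1.38 + (-1.86)·(-2.46) = 3.6088 + 21.0678 + (-5.1414) + (-0.1794) + 4.5756 = 23.9314.
|u| = √((-1.04)² + (-4.38)² + 2.09² + (-0.13)² + (-1.86)²) = √(1.0816 + 19.1844 + 4.3681 + 0.0169 + 3.4596) = √28.1106, |v| = √((-3.47)² + (-4.81)² + (-2.46)² + 1.38² + (-2.46)²) = √(12.0409 + 23.1361 + 6.0516 + 1.9044 + 6.0516) = √49.1846.
cos θ = (u·v)/(|u||v|) = 23.9314/(√28.1106·√49.1846) ≈ 0.6436
Cosine distance = 1 - cos θ ≈ 1 - 0.6436 = 0.3564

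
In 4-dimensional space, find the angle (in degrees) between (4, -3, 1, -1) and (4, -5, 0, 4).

With u = (4, -3, 1, -1), v = (4, -5, 0, 4):
u·v = 4·4 + (-3)·(-5) + 1·0 + (-1)·4 = 16 + 15 + 0 + (-4) = 27.
|u| = √(4² + (-3)² + 1² + (-1)²) = √27, |v| = √(4² + (-5)² + 0² + 4²) = √57, so |u||v| = √(27·57) = √1539.
cos θ = (u·v)/(|u||v|) = 27/√1539 ≈ 0.688247
θ = arccos(0.688247) ≈ 46.51°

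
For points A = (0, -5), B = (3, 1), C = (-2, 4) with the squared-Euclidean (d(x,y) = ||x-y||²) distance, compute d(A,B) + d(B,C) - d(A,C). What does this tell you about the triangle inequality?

d(A,B) = 3² + 6² = 45, d(B,C) = 5² + 3² = 34, d(A,C) = 2² + 9² = 85.
d(A,B) + d(B,C) - d(A,C) = 45 + 34 - 85 = 79 - 85 = -6. This is < 0, so the triangle inequality FAILS for these points (squared-Euclidean is not a metric).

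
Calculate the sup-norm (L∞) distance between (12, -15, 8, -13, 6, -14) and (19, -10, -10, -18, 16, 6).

max(|x_i - y_i|) = max(|12 - 19|, |-15 - (-10)|, |8 - (-10)|, |-13 - (-18)|, |6 - 16|, |-14 - 6|) = max(7, 5, 18, 5, 10, 20) = 20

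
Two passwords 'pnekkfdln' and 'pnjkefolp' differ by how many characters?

Differing positions: 3, 5, 7, 9. Hamming distance = 4.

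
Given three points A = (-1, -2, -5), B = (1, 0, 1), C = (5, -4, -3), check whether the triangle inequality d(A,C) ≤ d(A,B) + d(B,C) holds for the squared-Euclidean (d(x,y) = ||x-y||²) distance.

d(A,B) = 2² + 2² + 6² = 44, d(B,C) = 4² + 4² + 4² = 48, d(A,C) = 6² + 2² + 2² = 44.
d(A,C) = 44 ≤ 44 + 48 = 92. Triangle inequality is satisfied.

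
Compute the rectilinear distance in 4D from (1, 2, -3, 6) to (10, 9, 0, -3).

Σ|x_i - y_i| = |1 - 10| + |2 - 9| + |-3 - 0| + |6 - (-3)| = 9 + 7 + 3 + 9 = 28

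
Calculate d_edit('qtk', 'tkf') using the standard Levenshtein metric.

Let D[i][j] be the edit distance between the first i characters of 'qtk' and the first j characters of 'tkf', with D[i][0] = i, D[0][j] = j, and D[i][j] = D[i-1][j-1] if the characters match, else 1 + min(D[i-1][j], D[i][j-1], D[i-1][j-1]). Filling the table (rows: prefixes of 'qtk', columns: prefixes of 'tkf'):
     ε  t  k  f
  ε  0  1  2  3
  q  1  1  2  3
  t  2  1  2  3
  k  3  2  1  2
The bottom-right entry gives D[3][3] = 2, so no sequence of fewer than 2 edits works. Backtracking through the table gives one optimal edit sequence (2 edits):
  qtk → tk (del q @1)
  tk → tkf (ins f @3)
Edit distance = 2.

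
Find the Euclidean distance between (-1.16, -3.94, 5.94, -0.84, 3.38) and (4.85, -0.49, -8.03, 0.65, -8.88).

√(Σ(x_i - y_i)²) = √((-1.16 - 4.85)² + (-3.94 - (-0.49))² + (5.94 - (-8.03))² + (-0.84 - 0.65)² + (3.38 - (-8.88))²)
= √((-6.01)² + (-3.45)² + 13.97² + (-1.49)² + 12.26²) = √(36.1201 + 11.9025 + 195.1609 + 2.2201 + 150.3076) = √395.7112 ≈ 19.8925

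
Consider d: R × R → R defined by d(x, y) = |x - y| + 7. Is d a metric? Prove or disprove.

No. d fails identity of indiscernibles (specifically d(x,x) = 0): d(4, 4) = |4 - 4| + 7 = 0 + 7 = 7 ≠ 0.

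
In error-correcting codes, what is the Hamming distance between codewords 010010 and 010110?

Differing positions: 4. Hamming distance = 1.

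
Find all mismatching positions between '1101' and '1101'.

Differing positions: none. Hamming distance = 0.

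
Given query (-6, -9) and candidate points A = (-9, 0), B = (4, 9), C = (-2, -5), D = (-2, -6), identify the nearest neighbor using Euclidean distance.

Distances: d(A) ≈ 9.4868, d(B) ≈ 20.5913, d(C) ≈ 5.6569, d(D) = 5. Nearest: D = (-2, -6) with distance 5.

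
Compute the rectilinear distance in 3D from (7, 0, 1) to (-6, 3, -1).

Σ|x_i - y_i| = |7 - (-6)| + |0 - 3| + |1 - (-1)| = 13 + 3 + 2 = 18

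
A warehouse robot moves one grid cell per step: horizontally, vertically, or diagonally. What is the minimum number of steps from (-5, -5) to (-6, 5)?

max(|x_i - y_i|) = max(|-5 - (-6)|, |-5 - 5|) = max(1, 10) = 10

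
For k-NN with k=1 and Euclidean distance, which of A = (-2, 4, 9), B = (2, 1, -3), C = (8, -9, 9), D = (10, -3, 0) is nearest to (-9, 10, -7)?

Distances: d(A) ≈ 18.4662, d(B) ≈ 14.7648, d(C) ≈ 30.0998, d(D) ≈ 24.0624. Nearest: B = (2, 1, -3) with distance 14.7648.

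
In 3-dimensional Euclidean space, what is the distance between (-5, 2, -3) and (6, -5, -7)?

√(Σ(x_i - y_i)²) = √((-5 - 6)² + (2 - (-5))² + (-3 - (-7))²)
= √((-11)² + 7² + 4²) = √(121 + 49 + 16) = √186 ≈ 13.6382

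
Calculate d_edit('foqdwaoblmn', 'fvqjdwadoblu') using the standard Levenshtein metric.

Let D[i][j] be the edit distance between the first i characters of 'foqdwaoblmn' and the first j characters of 'fvqjdwadoblu', with D[i][0] = i, D[0][j] = j, and D[i][j] = D[i-1][j-1] if the characters match, else 1 + min(D[i-1][j], D[i][j-1], D[i-1][j-1]). Filling the table (rows: prefixes of 'foqdwaoblmn', columns: prefixes of 'fvqjdwadoblu'):
     ε  f  v  q  j  d  w  a  d  o  b  l  u
  ε  0  1  2  3  4  5  6  7  8  9 10 11 12
  f  1  0  1  2  3  4  5  6  7  8  9 10 11
  o  2  1  1  2  3  4  5  6  7  7  8  9 10
  q  3  2  2  1  2  3  4  5  6  7  8  9 10
  d  4  3  3  2  2  2  3  4  5  6  7  8  9
  w  5  4  4  3  3  3  2  3  4  5  6  7  8
  a  6  5  5  4  4  4  3  2  3  4  5  6  7
  o  7  6  6  5  5  5  4  3  3  3  4  5  6
  b  8  7  7  6  6  6  5  4  4  4  3  4  5
  l  9  8  8  7  7  7  6  5  5  5  4  3  4
  m 10  9  9  8  8  8  7  6  6  6  5  4  4
  n 11 10 10  9  9  9  8  7  7  7  6  5  5
The bottom-right entry gives D[11][12] = 5, so no sequence of fewer than 5 edits works. Backtracking through the table gives one optimal edit sequence (5 edits):
  foqdwaoblmn → fvqdwaoblmn (sub o→v @2)
  fvqdwaoblmn → fvqjdwaoblmn (ins j @4)
  fvqjdwaoblmn → fvqjdwadoblmn (ins d @8)
  fvqjdwadoblmn → fvqjdwadobln (del m @12)
  fvqjdwadobln → fvqjdwadoblu (sub n→u @12)
Edit distance = 5.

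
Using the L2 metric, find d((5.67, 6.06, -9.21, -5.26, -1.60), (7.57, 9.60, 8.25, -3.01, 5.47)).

√(Σ(x_i - y_i)²) = √((5.67 - 7.57)² + (6.06 - 9.6)² + (-9.21 - 8.25)² + (-5.26 - (-3.01))² + (-1.6 - 5.47)²)
= √((-1.9)² + (-3.54)² + (-17.46)² + (-2.25)² + (-7.07)²) = √(3.61 + 12.5316 + 304.8516 + 5.0625 + 49.9849) = √376.0406 ≈ 19.3918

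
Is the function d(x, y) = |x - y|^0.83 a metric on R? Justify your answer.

Yes. With 0 < p = 0.83 ≤ 1, d(x,y) = |x-y|^0.83 is a metric on R. Non-negativity and symmetry are immediate; |x-y|^0.83 = 0 ⟺ |x-y| = 0 ⟺ x = y. For the triangle inequality, the function t ↦ t^0.83 is subadditive on [0,∞) when p ≤ 1, so |x-z|^0.83 ≤ (|x-y| + |y-z|)^0.83 ≤ |x-y|^0.83 + |y-z|^0.83.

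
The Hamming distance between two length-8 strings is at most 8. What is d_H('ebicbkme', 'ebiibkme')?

Differing positions: 4. Hamming distance = 1. The maximum possible Hamming distance for length-8 strings is 8, so d_H/8 = 1/8 = 0.125.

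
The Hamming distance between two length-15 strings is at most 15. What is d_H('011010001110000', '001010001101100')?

Differing positions: 2, 11, 12, 13. Hamming distance = 4. The maximum possible Hamming distance for length-15 strings is 15, so d_H/15 = 4/15 ≈ 0.2667.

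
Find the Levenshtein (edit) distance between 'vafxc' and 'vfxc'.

Let D[i][j] be the edit distance between the first i characters of 'vafxc' and the first j characters of 'vfxc', with D[i][0] = i, D[0][j] = j, and D[i][j] = D[i-1][j-1] if the characters match, else 1 + min(D[i-1][j], D[i][j-1], D[i-1][j-1]). Filling the table (rows: prefixes of 'vafxc', columns: prefixes of 'vfxc'):
     ε  v  f  x  c
  ε  0  1  2  3  4
  v  1  0  1  2  3
  a  2  1  1  2  3
  f  3  2  1  2  3
  x  4  3  2  1  2
  c  5  4  3  2  1
The bottom-right entry gives D[5][4] = 1, so no sequence of fewer than 1 edit works. Backtracking through the table gives one optimal edit sequence (1 edit):
  vafxc → vfxc (del a @2)
Edit distance = 1.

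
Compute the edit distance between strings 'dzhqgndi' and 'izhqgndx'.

Let D[i][j] be the edit distance between the first i characters of 'dzhqgndi' and the first j characters of 'izhqgndx', with D[i][0] = i, D[0][j] = j, and D[i][j] = D[i-1][j-1] if the characters match, else 1 + min(D[i-1][j], D[i][j-1], D[i-1][j-1]). Filling the table (rows: prefixes of 'dzhqgndi', columns: prefixes of 'izhqgndx'):
     ε  i  z  h  q  g  n  d  x
  ε  0  1  2  3  4  5  6  7  8
  d  1  1  2  3  4  5  6  6  7
  z  2  2  1  2  3  4  5  6  7
  h  3  3  2  1  2  3  4  5  6
  q  4  4  3  2  1  2  3  4  5
  g  5  5  4  3  2  1  2  3  4
  n  6  6  5  4  3  2  1  2  3
  d  7  7  6  5  4  3  2  1  2
  i  8  7  7  6  5  4  3  2  2
The bottom-right entry gives D[8][8] = 2, so no sequence of fewer than 2 edits works. Backtracking through the table gives one optimal edit sequence (2 edits):
  dzhqgndi → izhqgndi (sub d→i @1)
  izhqgndi → izhqgndx (sub i→x @8)
Edit distance = 2.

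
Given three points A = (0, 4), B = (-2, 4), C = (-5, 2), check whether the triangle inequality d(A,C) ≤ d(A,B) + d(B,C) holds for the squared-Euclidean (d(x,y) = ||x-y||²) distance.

d(A,B) = 2² + 0² = 4, d(B,C) = 3² + 2² = 13, d(A,C) = 5² + 2² = 29.
d(A,C) = 29 > 4 + 13 = 17. Triangle inequality is VIOLATED. (Squared-Euclidean is not a metric — this is a counterexample.)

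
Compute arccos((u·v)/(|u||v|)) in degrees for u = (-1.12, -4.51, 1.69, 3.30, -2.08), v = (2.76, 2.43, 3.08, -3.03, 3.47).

With u = (-1.12, -4.51, 1.69, 3.30, -2.08), v = (2.76, 2.43, 3.08, -3.03, 3.47):
u·v = (-1.12)·2.76 + (-4.51)·2.43 + 1.69·3.08 + 3.3·(-3.03) + (-2.08)·3.47 = (-3.0912) + (-10.9593) + 5.2052 + (-9.999) + (-7.2176) = -26.0619.
|u| = √((-1.12)² + (-4.51)² + 1.69² + 3.3² + (-2.08)²) = √(1.2544 + 20.3401 + 2.8561 + 10.89 + 4.3264) = √39.667, |v| = √(2.76² + 2.43² + 3.08² + (-3.03)² + 3.47²) = √(7.6176 + 5.9049 + 9.4864 + 9.1809 + 12.0409) = √44.2307.
cos θ = (u·v)/(|u||v|) = -26.0619/(√39.667·√44.2307) ≈ -0.622199
θ = arccos(-0.622199) ≈ 128.48°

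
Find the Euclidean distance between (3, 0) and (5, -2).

√(Σ(x_i - y_i)²) = √((3 - 5)² + (0 - (-2))²)
= √((-2)² + 2²) = √(4 + 4) = √8 ≈ 2.8284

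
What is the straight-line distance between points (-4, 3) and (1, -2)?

√(Σ(x_i - y_i)²) = √((-4 - 1)² + (3 - (-2))²)
= √((-5)² + 5²) = √(25 + 25) = √50 ≈ 7.0711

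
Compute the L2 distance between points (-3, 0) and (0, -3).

(Σ|x_i - y_i|^2)^(1/2) = (|-3 - 0|^2 + |0 - (-3)|^2)^(1/2)
= (3^2 + 3^2)^(1/2) = (9 + 9)^(1/2) = (18)^(1/2) ≈ 4.2426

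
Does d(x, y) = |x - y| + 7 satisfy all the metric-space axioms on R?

No. d fails identity of indiscernibles (specifically d(x,x) = 0): d(-1, -1) = |-1 - (-1)| + 7 = 0 + 7 = 7 ≠ 0.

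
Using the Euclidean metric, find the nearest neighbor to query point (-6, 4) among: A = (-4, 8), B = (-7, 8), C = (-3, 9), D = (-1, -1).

Distances: d(A) ≈ 4.4721, d(B) ≈ 4.1231, d(C) ≈ 5.831, d(D) ≈ 7.0711. Nearest: B = (-7, 8) with distance 4.1231.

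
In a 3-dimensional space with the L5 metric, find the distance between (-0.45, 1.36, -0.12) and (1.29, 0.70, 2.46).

(Σ|x_i - y_i|^5)^(1/5) = (|-0.45 - 1.29|^5 + |1.36 - 0.7|^5 + |-0.12 - 2.46|^5)^(1/5)
= (1.74^5 + 0.66^5 + 2.58^5)^(1/5) ≈ (15.9495 + 0.1252 + 114.3138)^(1/5) = (130.3885)^(1/5) ≈ 2.6488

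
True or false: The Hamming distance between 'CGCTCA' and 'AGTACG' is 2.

Differing positions: 1, 3, 4, 6. Hamming distance = 4, so the claim that d_H = 2 is false.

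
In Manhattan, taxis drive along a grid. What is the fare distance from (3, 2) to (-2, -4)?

Σ|x_i - y_i| = |3 - (-2)| + |2 - (-4)| = 5 + 6 = 11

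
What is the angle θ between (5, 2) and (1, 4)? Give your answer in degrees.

With u = (5, 2), v = (1, 4):
u·v = 5·1 + 2·4 = 5 + 8 = 13.
|u| = √(5² + 2²) = √29, |v| = √(1² + 4²) = √17, so |u||v| = √(29·17) = √493.
cos θ = (u·v)/(|u||v|) = 13/√493 ≈ 0.585491
θ = arccos(0.585491) ≈ 54.16°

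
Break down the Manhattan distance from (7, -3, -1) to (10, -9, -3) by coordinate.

Σ|x_i - y_i| = |7 - 10| + |-3 - (-9)| + |-1 - (-3)| = 3 + 6 + 2 = 11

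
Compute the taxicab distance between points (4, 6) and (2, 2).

Σ|x_i - y_i| = |4 - 2| + |6 - 2| = 2 + 4 = 6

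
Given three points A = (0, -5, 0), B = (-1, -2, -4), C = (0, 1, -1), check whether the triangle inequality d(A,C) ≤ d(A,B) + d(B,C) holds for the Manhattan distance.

d(A,B) = 1 + 3 + 4 = 8, d(B,C) = 1 + 3 + 3 = 7, d(A,C) = 0 + 6 + 1 = 7.
d(A,C) = 7 ≤ 8 + 7 = 15. Triangle inequality is satisfied.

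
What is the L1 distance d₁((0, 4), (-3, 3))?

Σ|x_i - y_i| = |0 - (-3)| + |4 - 3| = 3 + 1 = 4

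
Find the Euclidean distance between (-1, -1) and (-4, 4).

√(Σ(x_i - y_i)²) = √((-1 - (-4))² + (-1 - 4)²)
= √(3² + (-5)²) = √(9 + 25) = √34 ≈ 5.831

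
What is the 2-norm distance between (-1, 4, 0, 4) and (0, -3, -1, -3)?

(Σ|x_i - y_i|^2)^(1/2) = (|-1 - 0|^2 + |4 - (-3)|^2 + |0 - (-1)|^2 + |4 - (-3)|^2)^(1/2)
= (1^2 + 7^2 + 1^2 + 7^2)^(1/2) = (1 + 49 + 1 + 49)^(1/2) = (100)^(1/2) = 10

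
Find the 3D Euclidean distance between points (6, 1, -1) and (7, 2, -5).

√(Σ(x_i - y_i)²) = √((6 - 7)² + (1 - 2)² + (-1 - (-5))²)
= √((-1)² + (-1)² + 4²) = √(1 + 1 + 16) = √18 ≈ 4.2426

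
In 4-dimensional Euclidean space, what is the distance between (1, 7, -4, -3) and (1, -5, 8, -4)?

√(Σ(x_i - y_i)²) = √((1 - 1)² + (7 - (-5))² + (-4 - 8)² + (-3 - (-4))²)
= √(0² + 12² + (-12)² + 1²) = √(0 + 144 + 144 + 1) = √289 = 17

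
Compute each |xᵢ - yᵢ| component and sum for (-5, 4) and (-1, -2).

Σ|x_i - y_i| = |-5 - (-1)| + |4 - (-2)| = 4 + 6 = 10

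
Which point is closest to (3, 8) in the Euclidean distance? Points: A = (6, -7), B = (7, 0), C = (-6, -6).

Distances: d(A) ≈ 15.2971, d(B) ≈ 8.9443, d(C) ≈ 16.6433. Nearest: B = (7, 0) with distance 8.9443.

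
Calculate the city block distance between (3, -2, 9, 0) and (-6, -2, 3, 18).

Σ|x_i - y_i| = |3 - (-6)| + |-2 - (-2)| + |9 - 3| + |0 - 18| = 9 + 0 + 6 + 18 = 33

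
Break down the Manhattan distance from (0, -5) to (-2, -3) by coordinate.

Σ|x_i - y_i| = |0 - (-2)| + |-5 - (-3)| = 2 + 2 = 4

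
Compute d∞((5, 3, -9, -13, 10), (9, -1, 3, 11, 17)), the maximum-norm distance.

max(|x_i - y_i|) = max(|5 - 9|, |3 - (-1)|, |-9 - 3|, |-13 - 11|, |10 - 17|) = max(4, 4, 12, 24, 7) = 24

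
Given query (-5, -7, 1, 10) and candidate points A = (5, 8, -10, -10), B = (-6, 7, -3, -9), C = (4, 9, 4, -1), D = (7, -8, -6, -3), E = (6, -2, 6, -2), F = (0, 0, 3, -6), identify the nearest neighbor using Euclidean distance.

Distances: d(A) ≈ 29.0861, d(B) ≈ 23.9583, d(C) ≈ 21.6102, d(D) ≈ 19.0526, d(E) ≈ 17.7482, d(F) ≈ 18.2757. Nearest: E = (6, -2, 6, -2) with distance 17.7482.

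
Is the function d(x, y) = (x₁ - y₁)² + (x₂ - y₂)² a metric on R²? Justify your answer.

No. The squared Euclidean distance fails the triangle inequality. Counterexample: x = (0, 0), y = (3, 4), z = (6, 8). d(x,z) = 6² + 8² = 100, but d(x,y) + d(y,z) = (3² + 4²) + (3² + 4²) = 25 + 25 = 50. Since 100 > 50, the triangle inequality is violated. (Note: √d, the ordinary Euclidean distance, IS a metric.)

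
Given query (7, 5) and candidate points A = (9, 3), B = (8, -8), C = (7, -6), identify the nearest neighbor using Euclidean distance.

Distances: d(A) ≈ 2.8284, d(B) ≈ 13.0384, d(C) = 11. Nearest: A = (9, 3) with distance 2.8284.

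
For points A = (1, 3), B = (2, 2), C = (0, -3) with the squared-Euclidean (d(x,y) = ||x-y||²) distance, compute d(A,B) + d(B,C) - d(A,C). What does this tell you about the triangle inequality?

d(A,B) = 1² + 1² = 2, d(B,C) = 2² + 5² = 29, d(A,C) = 1² + 6² = 37.
d(A,B) + d(B,C) - d(A,C) = 2 + 29 - 37 = 31 - 37 = -6. This is < 0, so the triangle inequality FAILS for these points (squared-Euclidean is not a metric).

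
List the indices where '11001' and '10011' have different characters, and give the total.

Differing positions: 2, 4. Hamming distance = 2.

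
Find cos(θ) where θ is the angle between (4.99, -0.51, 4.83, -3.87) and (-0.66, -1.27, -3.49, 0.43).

With u = (4.99, -0.51, 4.83, -3.87), v = (-0.66, -1.27, -3.49, 0.43):
u·v = 4.99·(-0.66) + (-0.51)·(-1.27) + 4.83·(-3.49) + (-3.87)·0.43 = (-3.2934) + 0.6477 + (-16.8567) + (-1.6641) = -21.1665.
|u| = √(4.99² + (-0.51)² + 4.83² + (-3.87)²) = √(24.9001 + 0.2601 + 23.3289 + 14.9769) = √63.466, |v| = √((-0.66)² + (-1.27)² + (-3.49)² + 0.43²) = √(0.4356 + 1.6129 + 12.1801 + 0.1849) = √14.4135.
cos θ = (u·v)/(|u||v|) = -21.1665/(√63.466·√14.4135) ≈ -0.6998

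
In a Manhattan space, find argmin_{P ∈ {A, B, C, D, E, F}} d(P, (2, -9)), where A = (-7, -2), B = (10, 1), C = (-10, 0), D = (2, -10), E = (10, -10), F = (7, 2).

Distances: d(A) = 16, d(B) = 18, d(C) = 21, d(D) = 1, d(E) = 9, d(F) = 16. Nearest: D = (2, -10) with distance 1.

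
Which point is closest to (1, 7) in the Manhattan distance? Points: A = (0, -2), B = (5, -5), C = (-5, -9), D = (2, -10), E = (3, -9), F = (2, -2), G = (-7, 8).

Distances: d(A) = 10, d(B) = 16, d(C) = 22, d(D) = 18, d(E) = 18, d(F) = 10, d(G) = 9. Nearest: G = (-7, 8) with distance 9.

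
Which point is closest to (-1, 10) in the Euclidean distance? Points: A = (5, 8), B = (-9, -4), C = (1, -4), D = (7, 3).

Distances: d(A) ≈ 6.3246, d(B) ≈ 16.1245, d(C) ≈ 14.1421, d(D) ≈ 10.6301. Nearest: A = (5, 8) with distance 6.3246.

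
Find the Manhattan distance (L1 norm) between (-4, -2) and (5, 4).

Σ|x_i - y_i| = |-4 - 5| + |-2 - 4| = 9 + 6 = 15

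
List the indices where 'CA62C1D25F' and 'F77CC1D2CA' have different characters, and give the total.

Differing positions: 1, 2, 3, 4, 9, 10. Hamming distance = 6.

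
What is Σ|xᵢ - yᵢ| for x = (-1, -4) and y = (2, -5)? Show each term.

Σ|x_i - y_i| = |-1 - 2| + |-4 - (-5)| = 3 + 1 = 4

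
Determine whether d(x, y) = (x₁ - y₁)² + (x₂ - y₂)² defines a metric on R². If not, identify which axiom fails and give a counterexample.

No. The squared Euclidean distance fails the triangle inequality. Counterexample: x = (0, 0), y = (2, 3), z = (4, 6). d(x,z) = 4² + 6² = 52, but d(x,y) + d(y,z) = (2² + 3²) + (2² + 3²) = 13 + 13 = 26. Since 52 > 26, the triangle inequality is violated. (Note: √d, the ordinary Euclidean distance, IS a metric.)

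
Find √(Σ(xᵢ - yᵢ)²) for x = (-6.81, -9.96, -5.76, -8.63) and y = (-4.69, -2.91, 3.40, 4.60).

√(Σ(x_i - y_i)²) = √((-6.81 - (-4.69))² + (-9.96 - (-2.91))² + (-5.76 - 3.4)² + (-8.63 - 4.6)²)
= √((-2.12)² + (-7.05)² + (-9.16)² + (-13.23)²) = √(4.4944 + 49.7025 + 83.9056 + 175.0329) = √313.1354 ≈ 17.6956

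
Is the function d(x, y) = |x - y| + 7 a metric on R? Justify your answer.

No. d fails identity of indiscernibles (specifically d(x,x) = 0): d(7, 7) = |7 - 7| + 7 = 0 + 7 = 7 ≠ 0.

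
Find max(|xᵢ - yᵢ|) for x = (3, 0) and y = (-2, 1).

max(|x_i - y_i|) = max(|3 - (-2)|, |0 - 1|) = max(5, 1) = 5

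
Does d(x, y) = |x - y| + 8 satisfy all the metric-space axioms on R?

No. d fails identity of indiscernibles (specifically d(x,x) = 0): d(-6, -6) = |-6 - (-6)| + 8 = 0 + 8 = 8 ≠ 0.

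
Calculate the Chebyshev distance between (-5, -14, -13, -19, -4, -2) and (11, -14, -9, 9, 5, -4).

max(|x_i - y_i|) = max(|-5 - 11|, |-14 - (-14)|, |-13 - (-9)|, |-19 - 9|, |-4 - 5|, |-2 - (-4)|) = max(16, 0, 4, 28, 9, 2) = 28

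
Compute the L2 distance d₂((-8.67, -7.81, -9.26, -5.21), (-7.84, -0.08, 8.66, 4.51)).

√(Σ(x_i - y_i)²) = √((-8.67 - (-7.84))² + (-7.81 - (-0.08))² + (-9.26 - 8.66)² + (-5.21 - 4.51)²)
= √((-0.83)² + (-7.73)² + (-17.92)² + (-9.72)²) = √(0.6889 + 59.7529 + 321.1264 + 94.4784) = √476.0466 ≈ 21.8185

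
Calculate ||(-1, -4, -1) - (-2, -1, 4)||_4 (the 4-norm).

(Σ|x_i - y_i|^4)^(1/4) = (|-1 - (-2)|^4 + |-4 - (-1)|^4 + |-1 - 4|^4)^(1/4)
= (1^4 + 3^4 + 5^4)^(1/4) = (1 + 81 + 625)^(1/4) = (707)^(1/4) ≈ 5.1565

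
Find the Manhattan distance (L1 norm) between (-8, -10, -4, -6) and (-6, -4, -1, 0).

Σ|x_i - y_i| = |-8 - (-6)| + |-10 - (-4)| + |-4 - (-1)| + |-6 - 0| = 2 + 6 + 3 + 6 = 17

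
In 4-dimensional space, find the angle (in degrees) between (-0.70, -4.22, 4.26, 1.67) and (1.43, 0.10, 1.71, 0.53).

With u = (-0.70, -4.22, 4.26, 1.67), v = (1.43, 0.10, 1.71, 0.53):
u·v = (-0.7)·1.43 + (-4.22)·0.1 + 4.26·1.71 + 1.67·0.53 = (-1.001) + (-0.422) + 7.2846 + 0.8851 = 6.7467.
|u| = √((-0.7)² + (-4.22)² + 4.26² + 1.67²) = √(0.49 + 17.8084 + 18.1476 + 2.7889) = √39.2349, |v| = √(1.43² + 0.1² + 1.71² + 0.53²) = √(2.0449 + 0.01 + 2.9241 + 0.2809) = √5.2599.
cos θ = (u·v)/(|u||v|) = 6.7467/(√39.2349·√5.2599) ≈ 0.469641
θ = arccos(0.469641) ≈ 61.99°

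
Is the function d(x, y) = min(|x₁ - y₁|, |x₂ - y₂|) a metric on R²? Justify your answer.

No. d fails identity of indiscernibles: take x = (2, 0) and y = (2, 1). Then d(x,y) = min(|2 - 2|, |0 - 1|) = min(0, 1) = 0, yet x ≠ y.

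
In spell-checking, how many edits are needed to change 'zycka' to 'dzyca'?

Let D[i][j] be the edit distance between the first i characters of 'zycka' and the first j characters of 'dzyca', with D[i][0] = i, D[0][j] = j, and D[i][j] = D[i-1][j-1] if the characters match, else 1 + min(D[i-1][j], D[i][j-1], D[i-1][j-1]). Filling the table (rows: prefixes of 'zycka', columns: prefixes of 'dzyca'):
     ε  d  z  y  c  a
  ε  0  1  2  3  4  5
  z  1  1  1  2  3  4
  y  2  2  2  1  2  3
  c  3  3  3  2  1  2
  k  4  4  4  3  2  2
  a  5  5  5  4  3  2
The bottom-right entry gives D[5][5] = 2, so no sequence of fewer than 2 edits works. Backtracking through the table gives one optimal edit sequence (2 edits):
  zycka → dzycka (ins d @1)
  dzycka → dzyca (del k @5)
Edit distance = 2.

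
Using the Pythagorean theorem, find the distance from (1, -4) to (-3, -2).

√(Σ(x_i - y_i)²) = √((1 - (-3))² + (-4 - (-2))²)
= √(4² + (-2)²) = √(16 + 4) = √20 ≈ 4.4721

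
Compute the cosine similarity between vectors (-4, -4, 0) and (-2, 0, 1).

With u = (-4, -4, 0), v = (-2, 0, 1):
u·v = (-4)·(-2) + (-4)·0 + 0·1 = 8 + 0 + 0 = 8.
|u| = √((-4)² + (-4)² + 0²) = √32, |v| = √((-2)² + 0² + 1²) = √5, so |u||v| = √(32·5) = √160.
cos θ = (u·v)/(|u||v|) = 8/√160 ≈ 0.6325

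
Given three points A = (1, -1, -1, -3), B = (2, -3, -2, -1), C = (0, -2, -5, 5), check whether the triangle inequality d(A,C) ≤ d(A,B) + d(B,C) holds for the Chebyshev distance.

d(A,B) = max(1, 2, 1, 2) = 2, d(B,C) = max(2, 1, 3, 6) = 6, d(A,C) = max(1, 1, 4, 8) = 8.
d(A,C) = 8 ≤ 2 + 6 = 8. Triangle inequality is satisfied.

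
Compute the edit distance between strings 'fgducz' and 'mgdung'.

Let D[i][j] be the edit distance between the first i characters of 'fgducz' and the first j characters of 'mgdung', with D[i][0] = i, D[0][j] = j, and D[i][j] = D[i-1][j-1] if the characters match, else 1 + min(D[i-1][j], D[i][j-1], D[i-1][j-1]). Filling the table (rows: prefixes of 'fgducz', columns: prefixes of 'mgdung'):
     ε  m  g  d  u  n  g
  ε  0  1  2  3  4  5  6
  f  1  1  2  3  4  5  6
  g  2  2  1  2  3  4  5
  d  3  3  2  1  2  3  4
  u  4  4  3  2  1  2  3
  c  5  5  4  3  2  2  3
  z  6  6  5  4  3  3  3
The bottom-right entry gives D[6][6] = 3, so no sequence of fewer than 3 edits works. Backtracking through the table gives one optimal edit sequence (3 edits):
  fgducz → mgducz (sub f→m @1)
  mgducz → mgdunz (sub c→n @5)
  mgdunz → mgdung (sub z→g @6)
Edit distance = 3.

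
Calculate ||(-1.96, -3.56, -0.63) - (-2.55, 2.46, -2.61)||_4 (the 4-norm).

(Σ|x_i - y_i|^4)^(1/4) = (|-1.96 - (-2.55)|^4 + |-3.56 - 2.46|^4 + |-0.63 - (-2.61)|^4)^(1/4)
= (0.59^4 + 6.02^4 + 1.98^4)^(1/4) ≈ (0.1212 + 1313.3666 + 15.3695)^(1/4) = (1328.8573)^(1/4) ≈ 6.0377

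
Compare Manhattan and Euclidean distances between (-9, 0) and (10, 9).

L1 = |-9 - 10| + |0 - 9| = 19 + 9 = 28
L2 = √(19² + 9²) = √442 ≈ 21.0238
L1 ≥ L2 always (equality iff movement is along one axis); L1 > L2 here.
Ratio L1/L2 = 28/√442 ≈ 1.3318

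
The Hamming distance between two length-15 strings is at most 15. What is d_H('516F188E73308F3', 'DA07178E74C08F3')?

Differing positions: 1, 2, 3, 4, 6, 10, 11. Hamming distance = 7. The maximum possible Hamming distance for length-15 strings is 15, so d_H/15 = 7/15 ≈ 0.4667.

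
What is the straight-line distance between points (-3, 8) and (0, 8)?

√(Σ(x_i - y_i)²) = √((-3 - 0)² + (8 - 8)²)
= √((-3)² + 0²) = √(9 + 0) = √9 = 3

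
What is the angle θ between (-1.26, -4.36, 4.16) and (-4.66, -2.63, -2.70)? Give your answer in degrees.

With u = (-1.26, -4.36, 4.16), v = (-4.66, -2.63, -2.70):
u·v = (-1.26)·(-4.66) + (-4.36)·(-2.63) + 4.16·(-2.7) = 5.8716 + 11.4668 + (-11.232) = 6.1064.
|u| = √((-1.26)² + (-4.36)² + 4.16²) = √(1.5876 + 19.0096 + 17.3056) = √37.9028, |v| = √((-4.66)² + (-2.63)² + (-2.7)²) = √(21.7156 + 6.9169 + 7.29) = √35.9225.
cos θ = (u·v)/(|u||v|) = 6.1064/(√37.9028·√35.9225) ≈ 0.165488
θ = arccos(0.165488) ≈ 80.47°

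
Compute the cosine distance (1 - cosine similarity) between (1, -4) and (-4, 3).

With u = (1, -4), v = (-4, 3):
u·v = 1·(-4) + (-4)·3 = (-4) + (-12) = -16.
|u| = √(1² + (-4)²) = √17, |v| = √((-4)² + 3²) = √25, so |u||v| = √(17·25) = √425.
cos θ = (u·v)/(|u||v|) = -16/√425 ≈ -0.7761
Cosine distance = 1 - cos θ ≈ 1 - (-0.7761) = 1.7761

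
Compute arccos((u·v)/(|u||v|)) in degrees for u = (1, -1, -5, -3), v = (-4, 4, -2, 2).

With u = (1, -1, -5, -3), v = (-4, 4, -2, 2):
u·v = 1·(-4) + (-1)·4 + (-5)·(-2) + (-3)·2 = (-4) + (-4) + 10 + (-6) = -4.
|u| = √(1² + (-1)² + (-5)² + (-3)²) = √36, |v| = √((-4)² + 4² + (-2)² + 2²) = √40, so |u||v| = √(36·40) = √1440.
cos θ = (u·v)/(|u||v|) = -4/√1440 ≈ -0.105409
θ = arccos(-0.105409) ≈ 96.05°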